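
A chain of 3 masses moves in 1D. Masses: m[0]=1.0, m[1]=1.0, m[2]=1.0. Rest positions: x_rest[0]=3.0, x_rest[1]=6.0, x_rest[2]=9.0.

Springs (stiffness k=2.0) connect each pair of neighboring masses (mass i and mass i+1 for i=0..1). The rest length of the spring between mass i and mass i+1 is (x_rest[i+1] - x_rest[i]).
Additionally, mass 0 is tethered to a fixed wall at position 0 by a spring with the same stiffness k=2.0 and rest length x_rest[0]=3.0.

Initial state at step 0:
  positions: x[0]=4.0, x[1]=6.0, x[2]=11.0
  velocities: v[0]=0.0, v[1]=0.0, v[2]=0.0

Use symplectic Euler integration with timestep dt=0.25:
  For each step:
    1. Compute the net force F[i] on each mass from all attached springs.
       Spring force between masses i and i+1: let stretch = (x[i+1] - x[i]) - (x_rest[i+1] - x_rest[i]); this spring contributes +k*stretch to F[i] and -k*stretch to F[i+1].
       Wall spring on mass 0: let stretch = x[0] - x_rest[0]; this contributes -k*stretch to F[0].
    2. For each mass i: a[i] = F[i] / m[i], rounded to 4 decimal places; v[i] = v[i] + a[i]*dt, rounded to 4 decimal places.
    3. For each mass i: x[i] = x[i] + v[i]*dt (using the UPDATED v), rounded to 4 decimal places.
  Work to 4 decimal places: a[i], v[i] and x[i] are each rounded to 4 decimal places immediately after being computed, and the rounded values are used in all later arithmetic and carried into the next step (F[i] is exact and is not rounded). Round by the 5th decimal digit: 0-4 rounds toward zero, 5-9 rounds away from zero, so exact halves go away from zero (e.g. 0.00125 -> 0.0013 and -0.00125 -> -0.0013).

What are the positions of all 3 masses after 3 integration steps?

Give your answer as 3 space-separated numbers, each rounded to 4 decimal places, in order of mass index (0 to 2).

Answer: 3.0000 7.5313 9.8613

Derivation:
Step 0: x=[4.0000 6.0000 11.0000] v=[0.0000 0.0000 0.0000]
Step 1: x=[3.7500 6.3750 10.7500] v=[-1.0000 1.5000 -1.0000]
Step 2: x=[3.3594 6.9688 10.3281] v=[-1.5625 2.3750 -1.6875]
Step 3: x=[3.0000 7.5313 9.8613] v=[-1.4375 2.2500 -1.8672]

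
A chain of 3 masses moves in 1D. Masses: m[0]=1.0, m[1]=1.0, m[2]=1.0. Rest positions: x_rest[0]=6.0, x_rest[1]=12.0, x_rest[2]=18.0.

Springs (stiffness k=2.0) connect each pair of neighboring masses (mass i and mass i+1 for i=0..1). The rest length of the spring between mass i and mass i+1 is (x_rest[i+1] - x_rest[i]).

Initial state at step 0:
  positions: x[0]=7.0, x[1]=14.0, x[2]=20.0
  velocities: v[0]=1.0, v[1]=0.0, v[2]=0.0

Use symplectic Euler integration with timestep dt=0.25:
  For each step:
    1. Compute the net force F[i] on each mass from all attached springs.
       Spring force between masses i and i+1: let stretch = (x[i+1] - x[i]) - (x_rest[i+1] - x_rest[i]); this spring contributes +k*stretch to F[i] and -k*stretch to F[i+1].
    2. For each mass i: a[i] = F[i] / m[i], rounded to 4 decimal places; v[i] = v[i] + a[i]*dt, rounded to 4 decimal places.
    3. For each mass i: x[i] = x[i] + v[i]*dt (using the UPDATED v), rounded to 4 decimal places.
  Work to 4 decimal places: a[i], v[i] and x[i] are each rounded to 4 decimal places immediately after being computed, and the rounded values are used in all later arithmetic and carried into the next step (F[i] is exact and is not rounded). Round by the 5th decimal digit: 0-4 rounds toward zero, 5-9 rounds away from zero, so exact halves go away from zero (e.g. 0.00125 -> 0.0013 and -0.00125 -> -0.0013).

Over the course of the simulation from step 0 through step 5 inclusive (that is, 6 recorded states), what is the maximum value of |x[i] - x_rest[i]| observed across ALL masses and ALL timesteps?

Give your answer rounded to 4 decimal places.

Answer: 2.7956

Derivation:
Step 0: x=[7.0000 14.0000 20.0000] v=[1.0000 0.0000 0.0000]
Step 1: x=[7.3750 13.8750 20.0000] v=[1.5000 -0.5000 0.0000]
Step 2: x=[7.8125 13.7031 19.9844] v=[1.7500 -0.6875 -0.0625]
Step 3: x=[8.2363 13.5801 19.9336] v=[1.6953 -0.4922 -0.2032]
Step 4: x=[8.5781 13.5833 19.8386] v=[1.3672 0.0127 -0.3800]
Step 5: x=[8.7956 13.7428 19.7117] v=[0.8698 0.6378 -0.5077]
Max displacement = 2.7956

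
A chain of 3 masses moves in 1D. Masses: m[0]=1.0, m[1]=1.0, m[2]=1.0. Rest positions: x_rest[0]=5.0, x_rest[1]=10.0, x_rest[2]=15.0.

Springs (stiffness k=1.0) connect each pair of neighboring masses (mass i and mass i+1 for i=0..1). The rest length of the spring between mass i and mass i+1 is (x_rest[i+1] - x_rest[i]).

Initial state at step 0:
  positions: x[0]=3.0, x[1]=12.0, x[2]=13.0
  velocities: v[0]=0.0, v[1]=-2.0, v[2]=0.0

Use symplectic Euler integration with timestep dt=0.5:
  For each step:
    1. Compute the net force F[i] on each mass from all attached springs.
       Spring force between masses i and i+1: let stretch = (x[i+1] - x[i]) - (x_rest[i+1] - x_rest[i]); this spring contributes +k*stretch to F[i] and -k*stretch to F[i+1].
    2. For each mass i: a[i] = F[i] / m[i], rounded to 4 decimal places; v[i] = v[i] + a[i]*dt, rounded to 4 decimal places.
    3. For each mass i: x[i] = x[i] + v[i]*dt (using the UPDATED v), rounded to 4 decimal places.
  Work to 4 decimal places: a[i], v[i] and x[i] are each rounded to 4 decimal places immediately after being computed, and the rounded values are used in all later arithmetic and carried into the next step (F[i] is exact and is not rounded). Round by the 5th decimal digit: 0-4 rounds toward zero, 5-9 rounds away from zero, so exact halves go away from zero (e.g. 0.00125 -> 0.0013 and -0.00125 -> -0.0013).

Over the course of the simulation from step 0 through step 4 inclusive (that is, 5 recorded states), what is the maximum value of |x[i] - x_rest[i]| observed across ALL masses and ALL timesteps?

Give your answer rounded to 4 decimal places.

Step 0: x=[3.0000 12.0000 13.0000] v=[0.0000 -2.0000 0.0000]
Step 1: x=[4.0000 9.0000 14.0000] v=[2.0000 -6.0000 2.0000]
Step 2: x=[5.0000 6.0000 15.0000] v=[2.0000 -6.0000 2.0000]
Step 3: x=[5.0000 5.0000 15.0000] v=[0.0000 -2.0000 0.0000]
Step 4: x=[3.7500 6.5000 13.7500] v=[-2.5000 3.0000 -2.5000]
Max displacement = 5.0000

Answer: 5.0000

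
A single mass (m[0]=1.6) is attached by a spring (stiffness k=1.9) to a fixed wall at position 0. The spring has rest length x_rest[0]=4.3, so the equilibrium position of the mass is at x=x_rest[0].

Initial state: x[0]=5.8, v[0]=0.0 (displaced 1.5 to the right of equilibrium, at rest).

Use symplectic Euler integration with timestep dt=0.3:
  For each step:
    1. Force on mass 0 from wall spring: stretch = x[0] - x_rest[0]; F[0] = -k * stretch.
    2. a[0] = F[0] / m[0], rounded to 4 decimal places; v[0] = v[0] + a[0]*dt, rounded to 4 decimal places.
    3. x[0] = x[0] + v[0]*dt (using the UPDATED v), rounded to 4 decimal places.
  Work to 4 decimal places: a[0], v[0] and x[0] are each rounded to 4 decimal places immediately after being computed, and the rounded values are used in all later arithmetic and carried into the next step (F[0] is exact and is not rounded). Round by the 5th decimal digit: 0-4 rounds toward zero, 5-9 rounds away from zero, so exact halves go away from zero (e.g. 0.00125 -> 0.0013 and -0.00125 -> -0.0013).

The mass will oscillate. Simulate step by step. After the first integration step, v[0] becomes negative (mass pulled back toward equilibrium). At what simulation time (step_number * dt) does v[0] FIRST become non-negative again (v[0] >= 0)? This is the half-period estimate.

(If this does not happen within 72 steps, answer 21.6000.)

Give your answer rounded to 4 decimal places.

Answer: 3.0000

Derivation:
Step 0: x=[5.8000] v=[0.0000]
Step 1: x=[5.6397] v=[-0.5344]
Step 2: x=[5.3362] v=[-1.0117]
Step 3: x=[4.9219] v=[-1.3809]
Step 4: x=[4.4412] v=[-1.6025]
Step 5: x=[3.9454] v=[-1.6528]
Step 6: x=[3.4875] v=[-1.5265]
Step 7: x=[3.1164] v=[-1.2371]
Step 8: x=[2.8718] v=[-0.8155]
Step 9: x=[2.7798] v=[-0.3067]
Step 10: x=[2.8503] v=[0.2349]
First v>=0 after going negative at step 10, time=3.0000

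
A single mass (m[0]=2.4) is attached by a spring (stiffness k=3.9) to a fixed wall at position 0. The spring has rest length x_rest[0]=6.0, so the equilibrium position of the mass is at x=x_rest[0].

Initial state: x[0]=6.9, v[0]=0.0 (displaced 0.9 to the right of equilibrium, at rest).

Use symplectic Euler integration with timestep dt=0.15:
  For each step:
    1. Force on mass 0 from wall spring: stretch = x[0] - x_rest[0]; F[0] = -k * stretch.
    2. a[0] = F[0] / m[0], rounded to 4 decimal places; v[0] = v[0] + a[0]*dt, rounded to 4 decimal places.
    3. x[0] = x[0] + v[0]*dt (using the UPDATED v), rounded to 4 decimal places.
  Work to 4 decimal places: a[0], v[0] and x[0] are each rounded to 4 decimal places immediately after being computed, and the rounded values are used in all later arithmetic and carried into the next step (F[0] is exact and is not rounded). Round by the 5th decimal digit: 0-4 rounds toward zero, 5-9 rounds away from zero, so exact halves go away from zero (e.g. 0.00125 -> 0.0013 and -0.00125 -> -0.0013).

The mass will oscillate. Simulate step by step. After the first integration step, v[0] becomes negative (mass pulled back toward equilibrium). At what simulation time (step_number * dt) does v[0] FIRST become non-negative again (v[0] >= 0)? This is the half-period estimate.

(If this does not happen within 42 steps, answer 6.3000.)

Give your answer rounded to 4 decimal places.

Answer: 2.5500

Derivation:
Step 0: x=[6.9000] v=[0.0000]
Step 1: x=[6.8671] v=[-0.2194]
Step 2: x=[6.8025] v=[-0.4308]
Step 3: x=[6.7085] v=[-0.6264]
Step 4: x=[6.5886] v=[-0.7991]
Step 5: x=[6.4472] v=[-0.9426]
Step 6: x=[6.2895] v=[-1.0516]
Step 7: x=[6.1212] v=[-1.1222]
Step 8: x=[5.9484] v=[-1.1518]
Step 9: x=[5.7775] v=[-1.1392]
Step 10: x=[5.6148] v=[-1.0850]
Step 11: x=[5.4661] v=[-0.9911]
Step 12: x=[5.3370] v=[-0.8610]
Step 13: x=[5.2321] v=[-0.6994]
Step 14: x=[5.1553] v=[-0.5122]
Step 15: x=[5.1094] v=[-0.3063]
Step 16: x=[5.0960] v=[-0.0892]
Step 17: x=[5.1157] v=[0.1312]
First v>=0 after going negative at step 17, time=2.5500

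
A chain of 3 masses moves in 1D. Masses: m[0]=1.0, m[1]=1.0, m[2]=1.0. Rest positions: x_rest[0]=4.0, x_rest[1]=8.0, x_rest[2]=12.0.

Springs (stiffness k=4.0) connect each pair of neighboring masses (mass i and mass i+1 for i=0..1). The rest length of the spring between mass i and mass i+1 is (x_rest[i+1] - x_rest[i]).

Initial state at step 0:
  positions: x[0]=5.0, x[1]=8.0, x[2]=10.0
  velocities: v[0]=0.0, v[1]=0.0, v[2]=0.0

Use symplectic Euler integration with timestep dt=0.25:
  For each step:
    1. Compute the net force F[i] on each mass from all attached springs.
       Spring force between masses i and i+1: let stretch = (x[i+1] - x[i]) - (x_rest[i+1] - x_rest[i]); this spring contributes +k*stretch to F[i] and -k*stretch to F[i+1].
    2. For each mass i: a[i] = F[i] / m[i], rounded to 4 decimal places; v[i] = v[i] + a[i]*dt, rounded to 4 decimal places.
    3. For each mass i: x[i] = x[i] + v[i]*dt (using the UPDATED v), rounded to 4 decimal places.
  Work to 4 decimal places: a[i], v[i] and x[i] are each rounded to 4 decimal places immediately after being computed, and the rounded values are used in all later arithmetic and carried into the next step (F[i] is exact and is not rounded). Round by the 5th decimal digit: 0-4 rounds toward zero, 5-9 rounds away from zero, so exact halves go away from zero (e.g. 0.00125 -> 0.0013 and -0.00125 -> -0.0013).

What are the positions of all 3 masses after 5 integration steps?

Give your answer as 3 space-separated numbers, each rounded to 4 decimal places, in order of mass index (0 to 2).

Step 0: x=[5.0000 8.0000 10.0000] v=[0.0000 0.0000 0.0000]
Step 1: x=[4.7500 7.7500 10.5000] v=[-1.0000 -1.0000 2.0000]
Step 2: x=[4.2500 7.4375 11.3125] v=[-2.0000 -1.2500 3.2500]
Step 3: x=[3.5469 7.2969 12.1563] v=[-2.8125 -0.5625 3.3750]
Step 4: x=[2.7813 7.4336 12.7852] v=[-3.0625 0.5469 2.5156]
Step 5: x=[2.1788 7.7452 13.0762] v=[-2.4102 1.2462 1.1640]

Answer: 2.1788 7.7452 13.0762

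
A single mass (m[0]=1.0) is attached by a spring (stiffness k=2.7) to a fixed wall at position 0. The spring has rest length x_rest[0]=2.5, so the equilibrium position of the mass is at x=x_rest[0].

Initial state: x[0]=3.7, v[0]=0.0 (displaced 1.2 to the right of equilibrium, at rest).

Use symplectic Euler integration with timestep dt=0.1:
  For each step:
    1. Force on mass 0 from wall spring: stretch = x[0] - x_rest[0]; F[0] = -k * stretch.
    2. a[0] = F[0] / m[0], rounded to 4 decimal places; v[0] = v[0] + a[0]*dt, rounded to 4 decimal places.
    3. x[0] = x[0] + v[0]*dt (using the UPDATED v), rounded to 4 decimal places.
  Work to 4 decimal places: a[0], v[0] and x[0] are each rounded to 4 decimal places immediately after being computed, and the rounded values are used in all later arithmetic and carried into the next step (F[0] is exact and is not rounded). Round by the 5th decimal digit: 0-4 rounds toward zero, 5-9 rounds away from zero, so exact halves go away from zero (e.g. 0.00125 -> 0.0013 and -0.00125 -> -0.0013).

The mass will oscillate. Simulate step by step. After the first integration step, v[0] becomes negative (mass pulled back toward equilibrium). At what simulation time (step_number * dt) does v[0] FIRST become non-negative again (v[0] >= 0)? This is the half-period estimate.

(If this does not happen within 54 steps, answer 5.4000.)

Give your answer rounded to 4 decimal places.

Step 0: x=[3.7000] v=[0.0000]
Step 1: x=[3.6676] v=[-0.3240]
Step 2: x=[3.6037] v=[-0.6393]
Step 3: x=[3.5100] v=[-0.9373]
Step 4: x=[3.3890] v=[-1.2100]
Step 5: x=[3.2440] v=[-1.4500]
Step 6: x=[3.0789] v=[-1.6509]
Step 7: x=[2.8982] v=[-1.8072]
Step 8: x=[2.7067] v=[-1.9147]
Step 9: x=[2.5097] v=[-1.9705]
Step 10: x=[2.3124] v=[-1.9731]
Step 11: x=[2.1202] v=[-1.9225]
Step 12: x=[1.9382] v=[-1.8200]
Step 13: x=[1.7714] v=[-1.6683]
Step 14: x=[1.6242] v=[-1.4716]
Step 15: x=[1.5007] v=[-1.2351]
Step 16: x=[1.4042] v=[-0.9653]
Step 17: x=[1.3373] v=[-0.6694]
Step 18: x=[1.3018] v=[-0.3555]
Step 19: x=[1.2986] v=[-0.0320]
Step 20: x=[1.3278] v=[0.2924]
First v>=0 after going negative at step 20, time=2.0000

Answer: 2.0000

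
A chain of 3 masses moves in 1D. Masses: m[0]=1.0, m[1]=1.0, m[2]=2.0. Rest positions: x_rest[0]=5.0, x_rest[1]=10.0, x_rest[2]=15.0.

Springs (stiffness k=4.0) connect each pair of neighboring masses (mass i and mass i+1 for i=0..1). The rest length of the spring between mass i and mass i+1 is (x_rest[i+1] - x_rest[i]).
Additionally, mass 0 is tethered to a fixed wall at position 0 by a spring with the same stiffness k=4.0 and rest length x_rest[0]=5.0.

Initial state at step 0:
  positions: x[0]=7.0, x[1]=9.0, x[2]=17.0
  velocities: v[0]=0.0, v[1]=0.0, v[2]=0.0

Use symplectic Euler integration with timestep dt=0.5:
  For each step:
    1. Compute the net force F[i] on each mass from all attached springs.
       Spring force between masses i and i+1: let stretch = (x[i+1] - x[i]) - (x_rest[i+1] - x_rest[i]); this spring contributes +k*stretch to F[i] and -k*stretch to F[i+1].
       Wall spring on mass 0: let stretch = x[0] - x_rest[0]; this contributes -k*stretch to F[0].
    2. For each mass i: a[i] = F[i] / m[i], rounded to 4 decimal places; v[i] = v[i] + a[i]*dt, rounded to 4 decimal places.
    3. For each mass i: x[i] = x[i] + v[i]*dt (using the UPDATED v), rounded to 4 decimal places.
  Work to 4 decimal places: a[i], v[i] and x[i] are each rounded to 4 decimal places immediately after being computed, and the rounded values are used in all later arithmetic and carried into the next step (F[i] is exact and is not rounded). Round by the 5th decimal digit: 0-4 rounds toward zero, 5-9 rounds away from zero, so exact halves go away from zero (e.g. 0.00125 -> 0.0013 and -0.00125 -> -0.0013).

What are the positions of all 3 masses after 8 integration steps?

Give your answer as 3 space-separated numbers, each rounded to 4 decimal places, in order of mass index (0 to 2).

Answer: 7.7657 5.6641 14.0196

Derivation:
Step 0: x=[7.0000 9.0000 17.0000] v=[0.0000 0.0000 0.0000]
Step 1: x=[2.0000 15.0000 15.5000] v=[-10.0000 12.0000 -3.0000]
Step 2: x=[8.0000 8.5000 16.2500] v=[12.0000 -13.0000 1.5000]
Step 3: x=[6.5000 9.2500 15.6250] v=[-3.0000 1.5000 -1.2500]
Step 4: x=[1.2500 13.6250 14.3125] v=[-10.5000 8.7500 -2.6250]
Step 5: x=[7.1250 6.3125 15.1563] v=[11.7500 -14.6250 1.6875]
Step 6: x=[5.0625 8.6563 14.0782] v=[-4.1250 4.6876 -2.1563]
Step 7: x=[1.5313 12.8282 12.7891] v=[-7.0624 8.3438 -2.5782]
Step 8: x=[7.7657 5.6641 14.0196] v=[12.4688 -14.3282 2.4609]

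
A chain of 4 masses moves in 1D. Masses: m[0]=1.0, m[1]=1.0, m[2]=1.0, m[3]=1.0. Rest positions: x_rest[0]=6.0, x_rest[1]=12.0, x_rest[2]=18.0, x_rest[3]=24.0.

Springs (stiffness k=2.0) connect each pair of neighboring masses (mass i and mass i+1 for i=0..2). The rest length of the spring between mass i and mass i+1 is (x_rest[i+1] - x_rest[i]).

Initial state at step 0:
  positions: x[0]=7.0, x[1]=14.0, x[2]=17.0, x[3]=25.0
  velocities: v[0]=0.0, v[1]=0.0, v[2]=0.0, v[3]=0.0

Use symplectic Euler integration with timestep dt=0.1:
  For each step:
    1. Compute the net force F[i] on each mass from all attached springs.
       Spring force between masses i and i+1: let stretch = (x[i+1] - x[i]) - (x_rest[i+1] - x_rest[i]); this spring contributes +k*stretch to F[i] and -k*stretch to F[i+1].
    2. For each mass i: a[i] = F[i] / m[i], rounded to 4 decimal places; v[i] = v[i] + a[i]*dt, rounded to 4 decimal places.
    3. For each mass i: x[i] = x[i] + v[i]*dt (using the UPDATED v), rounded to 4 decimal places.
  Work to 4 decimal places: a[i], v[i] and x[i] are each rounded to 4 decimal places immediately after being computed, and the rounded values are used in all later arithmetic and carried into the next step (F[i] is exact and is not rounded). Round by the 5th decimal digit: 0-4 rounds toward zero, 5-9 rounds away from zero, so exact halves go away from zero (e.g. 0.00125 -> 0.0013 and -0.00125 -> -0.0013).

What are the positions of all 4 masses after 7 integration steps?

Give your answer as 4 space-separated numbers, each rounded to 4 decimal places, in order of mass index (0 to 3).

Answer: 7.3382 12.3877 19.0780 24.1960

Derivation:
Step 0: x=[7.0000 14.0000 17.0000 25.0000] v=[0.0000 0.0000 0.0000 0.0000]
Step 1: x=[7.0200 13.9200 17.1000 24.9600] v=[0.2000 -0.8000 1.0000 -0.4000]
Step 2: x=[7.0580 13.7656 17.2936 24.8828] v=[0.3800 -1.5440 1.9360 -0.7720]
Step 3: x=[7.1102 13.5476 17.5684 24.7738] v=[0.5215 -2.1799 2.7482 -1.0898]
Step 4: x=[7.1711 13.2813 17.9069 24.6407] v=[0.6090 -2.6632 3.3851 -1.3309]
Step 5: x=[7.2342 12.9853 18.2876 24.4929] v=[0.6310 -2.9601 3.8067 -1.4777]
Step 6: x=[7.2923 12.6803 18.6863 24.3410] v=[0.5812 -3.0499 3.9873 -1.5188]
Step 7: x=[7.3382 12.3877 19.0780 24.1960] v=[0.4588 -2.9263 3.9170 -1.4497]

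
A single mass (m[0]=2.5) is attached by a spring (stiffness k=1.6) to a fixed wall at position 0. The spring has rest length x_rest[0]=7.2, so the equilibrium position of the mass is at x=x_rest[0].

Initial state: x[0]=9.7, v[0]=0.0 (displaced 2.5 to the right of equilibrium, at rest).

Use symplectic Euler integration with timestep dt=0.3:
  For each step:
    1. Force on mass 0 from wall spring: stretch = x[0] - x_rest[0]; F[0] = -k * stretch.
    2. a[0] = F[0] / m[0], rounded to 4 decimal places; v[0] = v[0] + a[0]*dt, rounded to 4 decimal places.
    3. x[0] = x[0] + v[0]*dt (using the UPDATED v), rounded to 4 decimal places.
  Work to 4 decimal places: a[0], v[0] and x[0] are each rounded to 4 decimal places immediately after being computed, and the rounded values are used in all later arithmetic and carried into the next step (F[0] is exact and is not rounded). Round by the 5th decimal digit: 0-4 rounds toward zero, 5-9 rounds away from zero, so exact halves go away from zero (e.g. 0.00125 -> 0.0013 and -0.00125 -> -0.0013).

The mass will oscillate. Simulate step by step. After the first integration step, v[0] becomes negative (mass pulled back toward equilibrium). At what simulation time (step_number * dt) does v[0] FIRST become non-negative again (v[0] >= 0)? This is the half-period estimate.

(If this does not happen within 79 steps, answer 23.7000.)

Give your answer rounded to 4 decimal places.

Answer: 4.2000

Derivation:
Step 0: x=[9.7000] v=[0.0000]
Step 1: x=[9.5560] v=[-0.4800]
Step 2: x=[9.2763] v=[-0.9323]
Step 3: x=[8.8770] v=[-1.3309]
Step 4: x=[8.3811] v=[-1.6529]
Step 5: x=[7.8172] v=[-1.8797]
Step 6: x=[7.2177] v=[-1.9982]
Step 7: x=[6.6172] v=[-2.0016]
Step 8: x=[6.0503] v=[-1.8897]
Step 9: x=[5.5496] v=[-1.6690]
Step 10: x=[5.1440] v=[-1.3521]
Step 11: x=[4.8568] v=[-0.9574]
Step 12: x=[4.7046] v=[-0.5075]
Step 13: x=[4.6961] v=[-0.0284]
Step 14: x=[4.8318] v=[0.4524]
First v>=0 after going negative at step 14, time=4.2000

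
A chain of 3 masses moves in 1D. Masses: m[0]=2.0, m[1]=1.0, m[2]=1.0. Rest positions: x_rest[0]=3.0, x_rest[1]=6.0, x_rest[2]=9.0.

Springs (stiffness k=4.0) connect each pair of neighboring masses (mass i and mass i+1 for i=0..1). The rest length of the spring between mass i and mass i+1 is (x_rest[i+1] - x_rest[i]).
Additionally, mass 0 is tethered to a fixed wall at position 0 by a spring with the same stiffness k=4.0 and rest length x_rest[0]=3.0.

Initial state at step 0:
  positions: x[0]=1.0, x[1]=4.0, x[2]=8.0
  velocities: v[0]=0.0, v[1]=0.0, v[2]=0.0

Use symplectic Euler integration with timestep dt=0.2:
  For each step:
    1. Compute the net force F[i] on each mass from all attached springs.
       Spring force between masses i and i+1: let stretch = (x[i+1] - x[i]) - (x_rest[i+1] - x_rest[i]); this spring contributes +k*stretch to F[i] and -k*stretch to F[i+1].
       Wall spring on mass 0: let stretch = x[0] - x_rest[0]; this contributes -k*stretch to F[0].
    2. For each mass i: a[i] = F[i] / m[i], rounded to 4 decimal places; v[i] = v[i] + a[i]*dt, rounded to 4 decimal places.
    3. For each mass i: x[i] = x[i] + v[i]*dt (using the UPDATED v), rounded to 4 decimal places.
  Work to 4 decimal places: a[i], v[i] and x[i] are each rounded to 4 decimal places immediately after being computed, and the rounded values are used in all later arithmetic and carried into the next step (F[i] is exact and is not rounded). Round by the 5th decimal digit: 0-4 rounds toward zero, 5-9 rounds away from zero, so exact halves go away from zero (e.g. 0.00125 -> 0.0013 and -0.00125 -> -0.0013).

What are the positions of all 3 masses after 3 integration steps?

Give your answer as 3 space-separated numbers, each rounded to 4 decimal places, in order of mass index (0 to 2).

Answer: 1.8940 4.7265 7.2796

Derivation:
Step 0: x=[1.0000 4.0000 8.0000] v=[0.0000 0.0000 0.0000]
Step 1: x=[1.1600 4.1600 7.8400] v=[0.8000 0.8000 -0.8000]
Step 2: x=[1.4672 4.4288 7.5712] v=[1.5360 1.3440 -1.3440]
Step 3: x=[1.8940 4.7265 7.2796] v=[2.1338 1.4886 -1.4579]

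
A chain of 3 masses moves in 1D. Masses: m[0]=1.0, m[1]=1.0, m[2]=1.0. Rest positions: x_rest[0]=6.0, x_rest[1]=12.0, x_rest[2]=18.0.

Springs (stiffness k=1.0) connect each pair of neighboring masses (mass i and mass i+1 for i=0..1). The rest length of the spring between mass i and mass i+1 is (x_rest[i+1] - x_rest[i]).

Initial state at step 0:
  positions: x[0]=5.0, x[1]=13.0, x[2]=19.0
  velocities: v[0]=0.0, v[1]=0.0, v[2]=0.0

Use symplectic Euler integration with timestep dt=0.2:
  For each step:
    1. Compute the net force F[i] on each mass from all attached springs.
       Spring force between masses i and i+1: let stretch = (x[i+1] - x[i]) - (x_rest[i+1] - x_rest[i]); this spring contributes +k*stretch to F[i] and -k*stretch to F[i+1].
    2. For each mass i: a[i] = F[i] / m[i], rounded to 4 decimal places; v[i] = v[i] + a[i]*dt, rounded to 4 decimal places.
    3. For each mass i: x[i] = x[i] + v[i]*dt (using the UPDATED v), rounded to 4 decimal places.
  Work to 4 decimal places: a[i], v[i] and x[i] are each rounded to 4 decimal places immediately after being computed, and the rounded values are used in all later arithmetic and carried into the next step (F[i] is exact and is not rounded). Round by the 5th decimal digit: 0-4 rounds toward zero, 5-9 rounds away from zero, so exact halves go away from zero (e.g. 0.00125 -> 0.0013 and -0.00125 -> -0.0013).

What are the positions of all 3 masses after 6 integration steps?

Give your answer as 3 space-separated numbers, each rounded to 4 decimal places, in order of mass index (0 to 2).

Step 0: x=[5.0000 13.0000 19.0000] v=[0.0000 0.0000 0.0000]
Step 1: x=[5.0800 12.9200 19.0000] v=[0.4000 -0.4000 0.0000]
Step 2: x=[5.2336 12.7696 18.9968] v=[0.7680 -0.7520 -0.0160]
Step 3: x=[5.4486 12.5668 18.9845] v=[1.0752 -1.0138 -0.0614]
Step 4: x=[5.7084 12.3360 18.9555] v=[1.2988 -1.1539 -0.1449]
Step 5: x=[5.9933 12.1049 18.9017] v=[1.4243 -1.1555 -0.2688]
Step 6: x=[6.2826 11.9012 18.8161] v=[1.4466 -1.0185 -0.4282]

Answer: 6.2826 11.9012 18.8161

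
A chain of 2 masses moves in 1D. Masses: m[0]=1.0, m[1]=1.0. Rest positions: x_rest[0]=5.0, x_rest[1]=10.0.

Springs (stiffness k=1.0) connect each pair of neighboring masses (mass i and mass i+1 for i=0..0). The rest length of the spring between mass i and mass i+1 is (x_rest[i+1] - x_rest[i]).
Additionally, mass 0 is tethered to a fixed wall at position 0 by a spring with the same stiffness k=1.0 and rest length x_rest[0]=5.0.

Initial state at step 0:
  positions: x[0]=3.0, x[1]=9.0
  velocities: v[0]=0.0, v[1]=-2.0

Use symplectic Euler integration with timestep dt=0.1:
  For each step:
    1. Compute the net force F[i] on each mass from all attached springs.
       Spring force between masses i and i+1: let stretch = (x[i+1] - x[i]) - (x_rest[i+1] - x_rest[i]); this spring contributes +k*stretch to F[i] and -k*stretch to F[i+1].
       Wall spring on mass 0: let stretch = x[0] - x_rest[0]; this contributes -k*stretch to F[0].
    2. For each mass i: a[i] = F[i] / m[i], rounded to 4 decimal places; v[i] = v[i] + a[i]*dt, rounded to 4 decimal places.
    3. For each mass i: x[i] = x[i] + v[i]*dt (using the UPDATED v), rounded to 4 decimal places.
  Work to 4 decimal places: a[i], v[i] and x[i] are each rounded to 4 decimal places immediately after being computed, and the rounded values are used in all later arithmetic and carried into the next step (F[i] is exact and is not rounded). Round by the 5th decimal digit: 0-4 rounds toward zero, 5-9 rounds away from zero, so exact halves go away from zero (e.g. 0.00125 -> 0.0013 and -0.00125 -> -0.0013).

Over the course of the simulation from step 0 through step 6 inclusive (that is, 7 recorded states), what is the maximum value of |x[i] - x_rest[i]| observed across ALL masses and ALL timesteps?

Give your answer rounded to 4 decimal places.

Answer: 2.3151

Derivation:
Step 0: x=[3.0000 9.0000] v=[0.0000 -2.0000]
Step 1: x=[3.0300 8.7900] v=[0.3000 -2.1000]
Step 2: x=[3.0873 8.5724] v=[0.5730 -2.1760]
Step 3: x=[3.1686 8.3500] v=[0.8128 -2.2245]
Step 4: x=[3.2700 8.1257] v=[1.0141 -2.2426]
Step 5: x=[3.3873 7.9029] v=[1.1727 -2.2282]
Step 6: x=[3.5159 7.6849] v=[1.2855 -2.1798]
Max displacement = 2.3151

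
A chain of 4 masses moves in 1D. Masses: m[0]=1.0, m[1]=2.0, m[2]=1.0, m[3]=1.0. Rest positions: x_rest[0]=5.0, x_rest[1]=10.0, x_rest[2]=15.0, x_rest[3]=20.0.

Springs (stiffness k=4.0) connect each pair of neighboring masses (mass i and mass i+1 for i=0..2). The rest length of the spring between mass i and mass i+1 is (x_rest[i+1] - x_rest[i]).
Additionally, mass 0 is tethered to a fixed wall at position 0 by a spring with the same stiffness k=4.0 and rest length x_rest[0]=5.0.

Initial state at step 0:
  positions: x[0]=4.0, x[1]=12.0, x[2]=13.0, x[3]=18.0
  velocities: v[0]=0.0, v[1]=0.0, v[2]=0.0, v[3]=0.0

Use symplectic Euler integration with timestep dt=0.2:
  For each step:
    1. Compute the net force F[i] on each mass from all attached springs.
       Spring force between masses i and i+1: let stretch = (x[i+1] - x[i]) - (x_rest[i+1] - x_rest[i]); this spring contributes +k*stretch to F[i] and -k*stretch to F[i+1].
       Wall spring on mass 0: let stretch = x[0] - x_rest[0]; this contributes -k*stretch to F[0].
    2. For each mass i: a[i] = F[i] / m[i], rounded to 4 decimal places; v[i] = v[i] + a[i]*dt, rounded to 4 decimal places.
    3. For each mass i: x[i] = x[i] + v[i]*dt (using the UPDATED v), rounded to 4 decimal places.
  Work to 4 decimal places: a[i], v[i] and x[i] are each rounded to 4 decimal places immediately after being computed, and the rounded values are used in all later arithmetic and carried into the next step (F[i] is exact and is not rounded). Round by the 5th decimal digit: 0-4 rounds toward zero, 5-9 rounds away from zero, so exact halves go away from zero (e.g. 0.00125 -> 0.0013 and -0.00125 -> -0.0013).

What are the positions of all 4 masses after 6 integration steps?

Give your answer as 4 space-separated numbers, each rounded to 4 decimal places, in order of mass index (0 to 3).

Step 0: x=[4.0000 12.0000 13.0000 18.0000] v=[0.0000 0.0000 0.0000 0.0000]
Step 1: x=[4.6400 11.4400 13.6400 18.0000] v=[3.2000 -2.8000 3.2000 0.0000]
Step 2: x=[5.6256 10.5120 14.6256 18.1024] v=[4.9280 -4.6400 4.9280 0.5120]
Step 3: x=[6.4929 9.5222 15.5093 18.4485] v=[4.3366 -4.9491 4.4186 1.7306]
Step 4: x=[6.8060 8.7690 15.9054 19.1243] v=[1.5657 -3.7660 1.9803 3.3792]
Step 5: x=[6.3443 8.4297 15.6747 20.0851] v=[-2.3087 -1.6966 -1.1537 4.8041]
Step 6: x=[5.2011 8.5031 14.9904 21.1403] v=[-5.7158 0.3672 -3.4214 5.2758]

Answer: 5.2011 8.5031 14.9904 21.1403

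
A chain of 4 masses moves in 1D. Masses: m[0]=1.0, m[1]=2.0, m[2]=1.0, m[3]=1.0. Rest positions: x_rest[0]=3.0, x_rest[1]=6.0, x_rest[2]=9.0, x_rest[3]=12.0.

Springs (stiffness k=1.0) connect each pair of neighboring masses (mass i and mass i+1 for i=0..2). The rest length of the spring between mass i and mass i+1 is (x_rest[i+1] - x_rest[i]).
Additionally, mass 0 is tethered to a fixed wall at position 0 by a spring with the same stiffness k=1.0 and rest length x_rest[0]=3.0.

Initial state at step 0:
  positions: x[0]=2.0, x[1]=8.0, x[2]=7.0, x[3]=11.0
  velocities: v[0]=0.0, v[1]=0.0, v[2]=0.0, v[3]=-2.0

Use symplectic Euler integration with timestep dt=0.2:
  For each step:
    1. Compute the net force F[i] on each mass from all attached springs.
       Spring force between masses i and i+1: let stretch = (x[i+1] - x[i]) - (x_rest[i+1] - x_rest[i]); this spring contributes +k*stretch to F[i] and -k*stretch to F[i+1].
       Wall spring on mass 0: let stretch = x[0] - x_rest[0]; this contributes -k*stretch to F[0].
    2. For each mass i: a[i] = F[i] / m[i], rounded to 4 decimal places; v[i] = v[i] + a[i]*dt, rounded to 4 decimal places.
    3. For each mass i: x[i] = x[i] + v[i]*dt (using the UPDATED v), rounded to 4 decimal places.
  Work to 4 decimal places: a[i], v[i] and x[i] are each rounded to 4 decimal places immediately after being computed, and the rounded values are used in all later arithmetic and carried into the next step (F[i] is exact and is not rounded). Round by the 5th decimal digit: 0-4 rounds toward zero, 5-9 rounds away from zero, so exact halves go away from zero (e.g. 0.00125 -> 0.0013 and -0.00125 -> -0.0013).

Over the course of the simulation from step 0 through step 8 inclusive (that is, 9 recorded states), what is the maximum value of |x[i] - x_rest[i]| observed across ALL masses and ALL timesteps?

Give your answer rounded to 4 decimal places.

Step 0: x=[2.0000 8.0000 7.0000 11.0000] v=[0.0000 0.0000 0.0000 -2.0000]
Step 1: x=[2.1600 7.8600 7.2000 10.5600] v=[0.8000 -0.7000 1.0000 -2.2000]
Step 2: x=[2.4616 7.5928 7.5608 10.1056] v=[1.5080 -1.3360 1.8040 -2.2720]
Step 3: x=[2.8700 7.2223 8.0247 9.6694] v=[2.0419 -1.8523 2.3194 -2.1810]
Step 4: x=[3.3377 6.7808 8.5223 9.2874] v=[2.3384 -2.2073 2.4879 -1.9099]
Step 5: x=[3.8096 6.3053 8.9808 8.9948] v=[2.3595 -2.3775 2.2926 -1.4629]
Step 6: x=[4.2289 5.8334 9.3329 8.8217] v=[2.0967 -2.3595 1.7603 -0.8657]
Step 7: x=[4.5433 5.3994 9.5245 8.7890] v=[1.5718 -2.1700 0.9582 -0.1635]
Step 8: x=[4.7102 5.0308 9.5217 8.9057] v=[0.8344 -1.8431 -0.0139 0.5836]
Max displacement = 3.2110

Answer: 3.2110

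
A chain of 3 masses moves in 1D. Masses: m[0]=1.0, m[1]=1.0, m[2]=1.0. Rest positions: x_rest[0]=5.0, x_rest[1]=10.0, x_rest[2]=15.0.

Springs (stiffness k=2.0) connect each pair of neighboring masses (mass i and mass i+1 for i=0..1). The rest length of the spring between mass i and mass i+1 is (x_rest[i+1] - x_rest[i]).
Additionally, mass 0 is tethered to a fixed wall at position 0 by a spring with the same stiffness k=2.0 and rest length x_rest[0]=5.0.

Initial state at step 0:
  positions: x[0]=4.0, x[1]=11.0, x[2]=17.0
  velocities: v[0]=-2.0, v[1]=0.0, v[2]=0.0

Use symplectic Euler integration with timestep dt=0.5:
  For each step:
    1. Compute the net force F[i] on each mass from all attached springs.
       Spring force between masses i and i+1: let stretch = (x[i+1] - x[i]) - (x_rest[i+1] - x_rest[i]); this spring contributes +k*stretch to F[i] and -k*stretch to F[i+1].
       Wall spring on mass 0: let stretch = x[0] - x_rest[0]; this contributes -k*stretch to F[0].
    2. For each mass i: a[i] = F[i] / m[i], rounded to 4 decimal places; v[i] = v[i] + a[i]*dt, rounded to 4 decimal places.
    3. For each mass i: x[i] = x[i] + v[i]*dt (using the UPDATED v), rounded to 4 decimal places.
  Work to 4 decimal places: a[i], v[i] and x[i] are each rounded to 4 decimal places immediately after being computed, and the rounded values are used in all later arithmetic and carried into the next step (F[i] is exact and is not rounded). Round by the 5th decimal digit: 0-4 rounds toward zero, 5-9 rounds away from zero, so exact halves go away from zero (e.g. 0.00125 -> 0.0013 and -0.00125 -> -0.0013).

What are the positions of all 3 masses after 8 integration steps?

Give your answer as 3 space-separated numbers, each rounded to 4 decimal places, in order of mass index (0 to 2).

Step 0: x=[4.0000 11.0000 17.0000] v=[-2.0000 0.0000 0.0000]
Step 1: x=[4.5000 10.5000 16.5000] v=[1.0000 -1.0000 -1.0000]
Step 2: x=[5.7500 10.0000 15.5000] v=[2.5000 -1.0000 -2.0000]
Step 3: x=[6.2500 10.1250 14.2500] v=[1.0000 0.2500 -2.5000]
Step 4: x=[5.5625 10.3750 13.4375] v=[-1.3750 0.5000 -1.6250]
Step 5: x=[4.5000 9.7500 13.5938] v=[-2.1250 -1.2500 0.3125]
Step 6: x=[3.8125 8.4219 14.3282] v=[-1.3750 -2.6562 1.4687]
Step 7: x=[3.5235 7.7423 14.6094] v=[-0.5781 -1.3593 0.5624]
Step 8: x=[3.5821 8.3868 13.9571] v=[0.1172 1.2890 -1.3047]

Answer: 3.5821 8.3868 13.9571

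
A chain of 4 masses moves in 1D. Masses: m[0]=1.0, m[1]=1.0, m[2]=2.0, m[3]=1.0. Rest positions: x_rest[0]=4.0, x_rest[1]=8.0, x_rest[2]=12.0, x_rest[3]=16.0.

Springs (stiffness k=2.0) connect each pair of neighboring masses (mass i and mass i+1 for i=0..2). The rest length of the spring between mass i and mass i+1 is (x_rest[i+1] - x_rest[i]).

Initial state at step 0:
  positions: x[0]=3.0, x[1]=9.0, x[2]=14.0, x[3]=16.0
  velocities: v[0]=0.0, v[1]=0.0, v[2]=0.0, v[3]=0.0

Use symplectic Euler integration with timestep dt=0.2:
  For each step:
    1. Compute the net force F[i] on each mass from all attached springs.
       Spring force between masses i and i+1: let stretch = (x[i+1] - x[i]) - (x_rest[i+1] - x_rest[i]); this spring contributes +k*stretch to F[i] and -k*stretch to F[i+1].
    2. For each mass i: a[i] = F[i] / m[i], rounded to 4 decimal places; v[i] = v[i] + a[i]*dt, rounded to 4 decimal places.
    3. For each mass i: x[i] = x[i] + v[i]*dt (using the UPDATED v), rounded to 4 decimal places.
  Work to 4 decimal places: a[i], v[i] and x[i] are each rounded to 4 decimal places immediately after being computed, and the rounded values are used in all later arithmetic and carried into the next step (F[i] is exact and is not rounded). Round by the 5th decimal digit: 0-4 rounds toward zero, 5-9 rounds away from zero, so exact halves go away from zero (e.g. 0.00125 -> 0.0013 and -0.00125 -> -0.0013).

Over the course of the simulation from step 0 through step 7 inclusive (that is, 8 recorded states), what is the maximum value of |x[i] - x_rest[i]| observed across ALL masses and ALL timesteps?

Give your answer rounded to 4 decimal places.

Step 0: x=[3.0000 9.0000 14.0000 16.0000] v=[0.0000 0.0000 0.0000 0.0000]
Step 1: x=[3.1600 8.9200 13.8800 16.1600] v=[0.8000 -0.4000 -0.6000 0.8000]
Step 2: x=[3.4608 8.7760 13.6528 16.4576] v=[1.5040 -0.7200 -1.1360 1.4880]
Step 3: x=[3.8668 8.5969 13.3427 16.8508] v=[2.0301 -0.8954 -1.5504 1.9661]
Step 4: x=[4.3312 8.4191 12.9831 17.2834] v=[2.3221 -0.8891 -1.7979 2.1629]
Step 5: x=[4.8027 8.2794 12.6130 17.6920] v=[2.3573 -0.6987 -1.8506 2.0428]
Step 6: x=[5.2323 8.2082 12.2727 18.0142] v=[2.1480 -0.3559 -1.7015 1.6112]
Step 7: x=[5.5800 8.2241 11.9995 18.1971] v=[1.7384 0.0795 -1.3661 0.9146]
Max displacement = 2.1971

Answer: 2.1971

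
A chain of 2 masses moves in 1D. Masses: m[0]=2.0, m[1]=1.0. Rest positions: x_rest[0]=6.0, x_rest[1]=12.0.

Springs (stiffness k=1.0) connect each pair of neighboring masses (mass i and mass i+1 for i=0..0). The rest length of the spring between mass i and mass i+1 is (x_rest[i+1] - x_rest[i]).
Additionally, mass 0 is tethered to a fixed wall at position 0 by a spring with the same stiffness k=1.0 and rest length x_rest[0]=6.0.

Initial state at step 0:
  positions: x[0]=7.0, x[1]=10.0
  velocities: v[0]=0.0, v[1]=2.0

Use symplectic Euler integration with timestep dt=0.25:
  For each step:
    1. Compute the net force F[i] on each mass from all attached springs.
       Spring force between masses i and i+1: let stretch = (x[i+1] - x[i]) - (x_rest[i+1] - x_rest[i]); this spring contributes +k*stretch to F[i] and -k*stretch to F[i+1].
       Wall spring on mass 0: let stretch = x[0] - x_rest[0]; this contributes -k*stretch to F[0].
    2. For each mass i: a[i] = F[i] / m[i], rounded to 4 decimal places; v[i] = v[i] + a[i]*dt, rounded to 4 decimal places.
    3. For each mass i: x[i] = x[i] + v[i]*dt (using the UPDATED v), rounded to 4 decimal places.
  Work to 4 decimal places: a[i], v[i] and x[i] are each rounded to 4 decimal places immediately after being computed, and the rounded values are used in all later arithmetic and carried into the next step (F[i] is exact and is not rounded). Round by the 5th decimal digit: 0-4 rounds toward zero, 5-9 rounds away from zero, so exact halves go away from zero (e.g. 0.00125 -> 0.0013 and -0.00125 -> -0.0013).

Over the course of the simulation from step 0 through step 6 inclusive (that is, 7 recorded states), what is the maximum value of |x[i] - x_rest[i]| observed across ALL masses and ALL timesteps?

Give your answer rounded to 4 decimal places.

Answer: 2.7948

Derivation:
Step 0: x=[7.0000 10.0000] v=[0.0000 2.0000]
Step 1: x=[6.8750 10.6875] v=[-0.5000 2.7500]
Step 2: x=[6.6543 11.5117] v=[-0.8828 3.2969]
Step 3: x=[6.3775 12.4074] v=[-1.1074 3.5826]
Step 4: x=[6.0898 13.3012] v=[-1.1509 3.5751]
Step 5: x=[5.8371 14.1193] v=[-1.0107 3.2723]
Step 6: x=[5.6608 14.7948] v=[-0.7051 2.7018]
Max displacement = 2.7948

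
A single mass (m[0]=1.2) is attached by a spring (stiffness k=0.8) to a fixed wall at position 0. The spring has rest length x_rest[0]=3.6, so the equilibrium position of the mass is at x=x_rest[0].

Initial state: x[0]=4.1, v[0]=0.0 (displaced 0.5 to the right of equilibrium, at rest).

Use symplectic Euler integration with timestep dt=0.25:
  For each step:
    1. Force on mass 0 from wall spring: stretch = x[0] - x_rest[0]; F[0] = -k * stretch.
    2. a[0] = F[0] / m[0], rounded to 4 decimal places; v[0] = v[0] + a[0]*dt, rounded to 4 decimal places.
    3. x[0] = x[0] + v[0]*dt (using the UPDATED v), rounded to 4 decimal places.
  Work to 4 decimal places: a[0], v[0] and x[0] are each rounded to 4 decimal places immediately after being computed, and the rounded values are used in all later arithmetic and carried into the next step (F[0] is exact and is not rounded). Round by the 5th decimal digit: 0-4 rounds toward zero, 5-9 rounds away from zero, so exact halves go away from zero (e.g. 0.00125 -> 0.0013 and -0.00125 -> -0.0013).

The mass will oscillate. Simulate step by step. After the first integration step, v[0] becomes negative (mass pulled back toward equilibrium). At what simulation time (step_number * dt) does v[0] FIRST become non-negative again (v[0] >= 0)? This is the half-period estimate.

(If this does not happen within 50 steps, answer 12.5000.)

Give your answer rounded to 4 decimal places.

Step 0: x=[4.1000] v=[0.0000]
Step 1: x=[4.0792] v=[-0.0833]
Step 2: x=[4.0384] v=[-0.1632]
Step 3: x=[3.9793] v=[-0.2363]
Step 4: x=[3.9044] v=[-0.2995]
Step 5: x=[3.8169] v=[-0.3502]
Step 6: x=[3.7203] v=[-0.3864]
Step 7: x=[3.6187] v=[-0.4065]
Step 8: x=[3.5163] v=[-0.4096]
Step 9: x=[3.4174] v=[-0.3957]
Step 10: x=[3.3261] v=[-0.3653]
Step 11: x=[3.2462] v=[-0.3197]
Step 12: x=[3.1810] v=[-0.2607]
Step 13: x=[3.1333] v=[-0.1909]
Step 14: x=[3.1050] v=[-0.1131]
Step 15: x=[3.0974] v=[-0.0306]
Step 16: x=[3.1107] v=[0.0532]
First v>=0 after going negative at step 16, time=4.0000

Answer: 4.0000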